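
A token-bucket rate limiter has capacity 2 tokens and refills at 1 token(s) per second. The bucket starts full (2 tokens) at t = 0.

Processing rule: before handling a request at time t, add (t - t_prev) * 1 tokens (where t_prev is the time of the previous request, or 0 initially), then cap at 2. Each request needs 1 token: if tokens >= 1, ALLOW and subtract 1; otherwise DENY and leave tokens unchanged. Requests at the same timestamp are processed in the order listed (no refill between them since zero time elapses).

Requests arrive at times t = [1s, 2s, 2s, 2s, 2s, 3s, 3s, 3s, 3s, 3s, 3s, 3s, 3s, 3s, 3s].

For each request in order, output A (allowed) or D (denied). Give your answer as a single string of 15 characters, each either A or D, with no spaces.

Answer: AAADDADDDDDDDDD

Derivation:
Simulating step by step:
  req#1 t=1s: ALLOW
  req#2 t=2s: ALLOW
  req#3 t=2s: ALLOW
  req#4 t=2s: DENY
  req#5 t=2s: DENY
  req#6 t=3s: ALLOW
  req#7 t=3s: DENY
  req#8 t=3s: DENY
  req#9 t=3s: DENY
  req#10 t=3s: DENY
  req#11 t=3s: DENY
  req#12 t=3s: DENY
  req#13 t=3s: DENY
  req#14 t=3s: DENY
  req#15 t=3s: DENY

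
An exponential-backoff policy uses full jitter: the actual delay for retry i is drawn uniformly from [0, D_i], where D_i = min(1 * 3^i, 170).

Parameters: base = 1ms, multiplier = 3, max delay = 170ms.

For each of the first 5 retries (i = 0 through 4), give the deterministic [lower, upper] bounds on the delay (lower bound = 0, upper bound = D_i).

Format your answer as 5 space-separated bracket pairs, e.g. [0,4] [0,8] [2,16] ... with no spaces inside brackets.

Answer: [0,1] [0,3] [0,9] [0,27] [0,81]

Derivation:
Computing bounds per retry:
  i=0: D_i=min(1*3^0,170)=1, bounds=[0,1]
  i=1: D_i=min(1*3^1,170)=3, bounds=[0,3]
  i=2: D_i=min(1*3^2,170)=9, bounds=[0,9]
  i=3: D_i=min(1*3^3,170)=27, bounds=[0,27]
  i=4: D_i=min(1*3^4,170)=81, bounds=[0,81]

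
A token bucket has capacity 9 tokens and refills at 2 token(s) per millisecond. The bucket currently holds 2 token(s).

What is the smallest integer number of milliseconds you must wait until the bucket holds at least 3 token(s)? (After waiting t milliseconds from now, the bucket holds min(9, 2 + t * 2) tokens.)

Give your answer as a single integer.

Answer: 1

Derivation:
Need 2 + t * 2 >= 3, so t >= 1/2.
Smallest integer t = ceil(1/2) = 1.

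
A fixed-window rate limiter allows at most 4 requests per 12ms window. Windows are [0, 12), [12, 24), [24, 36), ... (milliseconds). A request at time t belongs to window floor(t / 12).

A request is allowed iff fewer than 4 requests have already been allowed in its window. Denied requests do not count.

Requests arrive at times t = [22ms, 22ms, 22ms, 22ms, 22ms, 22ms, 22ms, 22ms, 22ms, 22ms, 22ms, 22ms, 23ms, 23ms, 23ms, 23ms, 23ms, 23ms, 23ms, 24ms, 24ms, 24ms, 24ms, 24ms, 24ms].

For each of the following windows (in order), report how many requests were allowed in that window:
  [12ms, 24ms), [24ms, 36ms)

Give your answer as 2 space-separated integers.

Processing requests:
  req#1 t=22ms (window 1): ALLOW
  req#2 t=22ms (window 1): ALLOW
  req#3 t=22ms (window 1): ALLOW
  req#4 t=22ms (window 1): ALLOW
  req#5 t=22ms (window 1): DENY
  req#6 t=22ms (window 1): DENY
  req#7 t=22ms (window 1): DENY
  req#8 t=22ms (window 1): DENY
  req#9 t=22ms (window 1): DENY
  req#10 t=22ms (window 1): DENY
  req#11 t=22ms (window 1): DENY
  req#12 t=22ms (window 1): DENY
  req#13 t=23ms (window 1): DENY
  req#14 t=23ms (window 1): DENY
  req#15 t=23ms (window 1): DENY
  req#16 t=23ms (window 1): DENY
  req#17 t=23ms (window 1): DENY
  req#18 t=23ms (window 1): DENY
  req#19 t=23ms (window 1): DENY
  req#20 t=24ms (window 2): ALLOW
  req#21 t=24ms (window 2): ALLOW
  req#22 t=24ms (window 2): ALLOW
  req#23 t=24ms (window 2): ALLOW
  req#24 t=24ms (window 2): DENY
  req#25 t=24ms (window 2): DENY

Allowed counts by window: 4 4

Answer: 4 4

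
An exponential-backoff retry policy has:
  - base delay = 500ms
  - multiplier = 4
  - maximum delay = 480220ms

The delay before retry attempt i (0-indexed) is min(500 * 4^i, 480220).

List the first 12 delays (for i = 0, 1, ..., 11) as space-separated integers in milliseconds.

Computing each delay:
  i=0: min(500*4^0, 480220) = 500
  i=1: min(500*4^1, 480220) = 2000
  i=2: min(500*4^2, 480220) = 8000
  i=3: min(500*4^3, 480220) = 32000
  i=4: min(500*4^4, 480220) = 128000
  i=5: min(500*4^5, 480220) = 480220
  i=6: min(500*4^6, 480220) = 480220
  i=7: min(500*4^7, 480220) = 480220
  i=8: min(500*4^8, 480220) = 480220
  i=9: min(500*4^9, 480220) = 480220
  i=10: min(500*4^10, 480220) = 480220
  i=11: min(500*4^11, 480220) = 480220

Answer: 500 2000 8000 32000 128000 480220 480220 480220 480220 480220 480220 480220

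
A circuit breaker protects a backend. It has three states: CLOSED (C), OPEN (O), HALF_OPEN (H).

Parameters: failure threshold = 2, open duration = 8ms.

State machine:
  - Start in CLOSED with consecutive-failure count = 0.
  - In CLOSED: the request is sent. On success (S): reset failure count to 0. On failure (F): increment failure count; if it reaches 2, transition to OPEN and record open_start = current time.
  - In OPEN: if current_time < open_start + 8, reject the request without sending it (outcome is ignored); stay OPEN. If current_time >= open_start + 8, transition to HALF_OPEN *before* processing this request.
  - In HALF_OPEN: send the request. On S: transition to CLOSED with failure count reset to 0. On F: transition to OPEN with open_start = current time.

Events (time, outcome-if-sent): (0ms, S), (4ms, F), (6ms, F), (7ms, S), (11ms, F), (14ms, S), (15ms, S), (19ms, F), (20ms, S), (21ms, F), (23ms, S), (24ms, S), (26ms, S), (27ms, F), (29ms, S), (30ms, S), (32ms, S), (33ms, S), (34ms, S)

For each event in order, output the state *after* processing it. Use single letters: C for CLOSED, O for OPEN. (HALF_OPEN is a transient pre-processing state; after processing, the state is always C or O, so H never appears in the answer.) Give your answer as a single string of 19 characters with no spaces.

Answer: CCOOOCCCCCCCCCCCCCC

Derivation:
State after each event:
  event#1 t=0ms outcome=S: state=CLOSED
  event#2 t=4ms outcome=F: state=CLOSED
  event#3 t=6ms outcome=F: state=OPEN
  event#4 t=7ms outcome=S: state=OPEN
  event#5 t=11ms outcome=F: state=OPEN
  event#6 t=14ms outcome=S: state=CLOSED
  event#7 t=15ms outcome=S: state=CLOSED
  event#8 t=19ms outcome=F: state=CLOSED
  event#9 t=20ms outcome=S: state=CLOSED
  event#10 t=21ms outcome=F: state=CLOSED
  event#11 t=23ms outcome=S: state=CLOSED
  event#12 t=24ms outcome=S: state=CLOSED
  event#13 t=26ms outcome=S: state=CLOSED
  event#14 t=27ms outcome=F: state=CLOSED
  event#15 t=29ms outcome=S: state=CLOSED
  event#16 t=30ms outcome=S: state=CLOSED
  event#17 t=32ms outcome=S: state=CLOSED
  event#18 t=33ms outcome=S: state=CLOSED
  event#19 t=34ms outcome=S: state=CLOSED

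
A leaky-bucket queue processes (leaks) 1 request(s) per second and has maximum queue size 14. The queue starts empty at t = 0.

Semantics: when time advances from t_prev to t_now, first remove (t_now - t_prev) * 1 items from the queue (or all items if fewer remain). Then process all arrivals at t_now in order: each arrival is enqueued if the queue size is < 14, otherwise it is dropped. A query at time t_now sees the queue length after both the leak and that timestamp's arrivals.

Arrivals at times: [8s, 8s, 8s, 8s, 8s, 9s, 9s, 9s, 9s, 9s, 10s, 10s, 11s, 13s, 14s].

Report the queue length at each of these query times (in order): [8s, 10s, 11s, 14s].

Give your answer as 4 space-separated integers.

Queue lengths at query times:
  query t=8s: backlog = 5
  query t=10s: backlog = 10
  query t=11s: backlog = 10
  query t=14s: backlog = 9

Answer: 5 10 10 9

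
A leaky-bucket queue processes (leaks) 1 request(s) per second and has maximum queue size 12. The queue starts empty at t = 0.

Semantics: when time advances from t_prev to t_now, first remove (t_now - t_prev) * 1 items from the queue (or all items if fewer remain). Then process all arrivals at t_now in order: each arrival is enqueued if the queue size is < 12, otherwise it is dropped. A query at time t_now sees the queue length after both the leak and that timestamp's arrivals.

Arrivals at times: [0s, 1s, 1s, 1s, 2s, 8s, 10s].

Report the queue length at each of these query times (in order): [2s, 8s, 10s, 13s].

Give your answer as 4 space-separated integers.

Answer: 3 1 1 0

Derivation:
Queue lengths at query times:
  query t=2s: backlog = 3
  query t=8s: backlog = 1
  query t=10s: backlog = 1
  query t=13s: backlog = 0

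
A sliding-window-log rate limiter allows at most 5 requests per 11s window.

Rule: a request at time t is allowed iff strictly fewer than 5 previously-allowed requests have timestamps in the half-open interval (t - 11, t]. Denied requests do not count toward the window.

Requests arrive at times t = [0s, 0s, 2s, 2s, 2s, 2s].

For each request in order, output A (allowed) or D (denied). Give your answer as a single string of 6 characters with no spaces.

Answer: AAAAAD

Derivation:
Tracking allowed requests in the window:
  req#1 t=0s: ALLOW
  req#2 t=0s: ALLOW
  req#3 t=2s: ALLOW
  req#4 t=2s: ALLOW
  req#5 t=2s: ALLOW
  req#6 t=2s: DENY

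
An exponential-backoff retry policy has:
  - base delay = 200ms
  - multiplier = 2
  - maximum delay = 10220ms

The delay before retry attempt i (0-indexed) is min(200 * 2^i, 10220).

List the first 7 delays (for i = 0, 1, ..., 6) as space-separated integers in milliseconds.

Answer: 200 400 800 1600 3200 6400 10220

Derivation:
Computing each delay:
  i=0: min(200*2^0, 10220) = 200
  i=1: min(200*2^1, 10220) = 400
  i=2: min(200*2^2, 10220) = 800
  i=3: min(200*2^3, 10220) = 1600
  i=4: min(200*2^4, 10220) = 3200
  i=5: min(200*2^5, 10220) = 6400
  i=6: min(200*2^6, 10220) = 10220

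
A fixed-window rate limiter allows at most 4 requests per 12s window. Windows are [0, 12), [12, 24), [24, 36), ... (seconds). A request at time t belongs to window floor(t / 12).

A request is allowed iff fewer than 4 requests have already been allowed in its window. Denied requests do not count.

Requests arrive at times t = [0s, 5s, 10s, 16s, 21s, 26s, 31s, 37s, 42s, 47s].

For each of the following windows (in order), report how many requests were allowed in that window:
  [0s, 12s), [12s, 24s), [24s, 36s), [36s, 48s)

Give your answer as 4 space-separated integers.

Processing requests:
  req#1 t=0s (window 0): ALLOW
  req#2 t=5s (window 0): ALLOW
  req#3 t=10s (window 0): ALLOW
  req#4 t=16s (window 1): ALLOW
  req#5 t=21s (window 1): ALLOW
  req#6 t=26s (window 2): ALLOW
  req#7 t=31s (window 2): ALLOW
  req#8 t=37s (window 3): ALLOW
  req#9 t=42s (window 3): ALLOW
  req#10 t=47s (window 3): ALLOW

Allowed counts by window: 3 2 2 3

Answer: 3 2 2 3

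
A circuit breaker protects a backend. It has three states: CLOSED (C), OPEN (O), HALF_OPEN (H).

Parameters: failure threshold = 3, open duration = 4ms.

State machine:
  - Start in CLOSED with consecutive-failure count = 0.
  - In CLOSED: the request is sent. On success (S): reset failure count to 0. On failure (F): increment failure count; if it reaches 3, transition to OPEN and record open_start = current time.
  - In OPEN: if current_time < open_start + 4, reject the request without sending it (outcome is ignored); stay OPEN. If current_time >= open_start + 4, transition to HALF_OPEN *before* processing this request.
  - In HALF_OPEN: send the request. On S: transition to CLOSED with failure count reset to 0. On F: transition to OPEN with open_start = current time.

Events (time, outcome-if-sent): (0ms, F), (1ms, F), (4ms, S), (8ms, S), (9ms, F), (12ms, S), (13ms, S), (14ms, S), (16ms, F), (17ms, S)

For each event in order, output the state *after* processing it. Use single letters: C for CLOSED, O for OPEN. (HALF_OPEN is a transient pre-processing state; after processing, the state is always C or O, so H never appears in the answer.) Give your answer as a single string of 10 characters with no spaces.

State after each event:
  event#1 t=0ms outcome=F: state=CLOSED
  event#2 t=1ms outcome=F: state=CLOSED
  event#3 t=4ms outcome=S: state=CLOSED
  event#4 t=8ms outcome=S: state=CLOSED
  event#5 t=9ms outcome=F: state=CLOSED
  event#6 t=12ms outcome=S: state=CLOSED
  event#7 t=13ms outcome=S: state=CLOSED
  event#8 t=14ms outcome=S: state=CLOSED
  event#9 t=16ms outcome=F: state=CLOSED
  event#10 t=17ms outcome=S: state=CLOSED

Answer: CCCCCCCCCC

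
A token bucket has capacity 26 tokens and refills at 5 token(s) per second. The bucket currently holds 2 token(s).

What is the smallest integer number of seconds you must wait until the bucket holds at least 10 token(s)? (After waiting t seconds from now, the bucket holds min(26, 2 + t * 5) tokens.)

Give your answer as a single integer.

Need 2 + t * 5 >= 10, so t >= 8/5.
Smallest integer t = ceil(8/5) = 2.

Answer: 2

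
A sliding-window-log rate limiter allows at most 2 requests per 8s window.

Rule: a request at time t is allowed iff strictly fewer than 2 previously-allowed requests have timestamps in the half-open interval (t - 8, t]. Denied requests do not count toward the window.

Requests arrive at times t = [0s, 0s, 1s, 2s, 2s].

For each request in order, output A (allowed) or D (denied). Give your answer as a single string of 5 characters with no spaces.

Answer: AADDD

Derivation:
Tracking allowed requests in the window:
  req#1 t=0s: ALLOW
  req#2 t=0s: ALLOW
  req#3 t=1s: DENY
  req#4 t=2s: DENY
  req#5 t=2s: DENY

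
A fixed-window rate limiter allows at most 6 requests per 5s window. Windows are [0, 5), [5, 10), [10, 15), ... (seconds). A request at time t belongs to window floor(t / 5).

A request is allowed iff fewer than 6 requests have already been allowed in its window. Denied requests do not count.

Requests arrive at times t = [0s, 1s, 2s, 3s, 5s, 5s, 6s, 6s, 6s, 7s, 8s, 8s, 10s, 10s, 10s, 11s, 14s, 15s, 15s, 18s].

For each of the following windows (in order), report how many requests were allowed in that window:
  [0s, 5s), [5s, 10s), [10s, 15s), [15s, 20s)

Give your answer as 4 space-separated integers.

Processing requests:
  req#1 t=0s (window 0): ALLOW
  req#2 t=1s (window 0): ALLOW
  req#3 t=2s (window 0): ALLOW
  req#4 t=3s (window 0): ALLOW
  req#5 t=5s (window 1): ALLOW
  req#6 t=5s (window 1): ALLOW
  req#7 t=6s (window 1): ALLOW
  req#8 t=6s (window 1): ALLOW
  req#9 t=6s (window 1): ALLOW
  req#10 t=7s (window 1): ALLOW
  req#11 t=8s (window 1): DENY
  req#12 t=8s (window 1): DENY
  req#13 t=10s (window 2): ALLOW
  req#14 t=10s (window 2): ALLOW
  req#15 t=10s (window 2): ALLOW
  req#16 t=11s (window 2): ALLOW
  req#17 t=14s (window 2): ALLOW
  req#18 t=15s (window 3): ALLOW
  req#19 t=15s (window 3): ALLOW
  req#20 t=18s (window 3): ALLOW

Allowed counts by window: 4 6 5 3

Answer: 4 6 5 3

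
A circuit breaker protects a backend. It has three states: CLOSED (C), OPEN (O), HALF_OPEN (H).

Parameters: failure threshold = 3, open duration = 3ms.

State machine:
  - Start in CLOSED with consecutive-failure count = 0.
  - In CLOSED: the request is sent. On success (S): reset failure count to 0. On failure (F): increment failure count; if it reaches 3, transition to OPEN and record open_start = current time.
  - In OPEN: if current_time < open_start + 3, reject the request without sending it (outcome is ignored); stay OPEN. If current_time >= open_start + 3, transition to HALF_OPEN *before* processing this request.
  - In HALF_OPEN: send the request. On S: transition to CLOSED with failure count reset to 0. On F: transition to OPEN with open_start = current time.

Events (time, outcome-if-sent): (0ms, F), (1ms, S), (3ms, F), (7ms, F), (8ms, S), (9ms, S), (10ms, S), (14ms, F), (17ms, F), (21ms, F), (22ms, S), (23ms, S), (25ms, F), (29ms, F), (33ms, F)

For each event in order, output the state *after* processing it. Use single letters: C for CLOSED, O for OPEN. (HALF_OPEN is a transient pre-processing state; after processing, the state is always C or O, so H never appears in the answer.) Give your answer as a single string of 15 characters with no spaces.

Answer: CCCCCCCCCOOOOOO

Derivation:
State after each event:
  event#1 t=0ms outcome=F: state=CLOSED
  event#2 t=1ms outcome=S: state=CLOSED
  event#3 t=3ms outcome=F: state=CLOSED
  event#4 t=7ms outcome=F: state=CLOSED
  event#5 t=8ms outcome=S: state=CLOSED
  event#6 t=9ms outcome=S: state=CLOSED
  event#7 t=10ms outcome=S: state=CLOSED
  event#8 t=14ms outcome=F: state=CLOSED
  event#9 t=17ms outcome=F: state=CLOSED
  event#10 t=21ms outcome=F: state=OPEN
  event#11 t=22ms outcome=S: state=OPEN
  event#12 t=23ms outcome=S: state=OPEN
  event#13 t=25ms outcome=F: state=OPEN
  event#14 t=29ms outcome=F: state=OPEN
  event#15 t=33ms outcome=F: state=OPEN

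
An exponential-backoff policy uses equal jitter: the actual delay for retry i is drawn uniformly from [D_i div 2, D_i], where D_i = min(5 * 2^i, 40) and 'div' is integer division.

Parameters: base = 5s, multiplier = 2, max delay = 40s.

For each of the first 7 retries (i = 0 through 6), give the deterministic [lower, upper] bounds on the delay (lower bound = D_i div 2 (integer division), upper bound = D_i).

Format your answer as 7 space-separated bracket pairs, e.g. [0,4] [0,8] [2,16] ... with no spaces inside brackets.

Computing bounds per retry:
  i=0: D_i=min(5*2^0,40)=5, bounds=[2,5]
  i=1: D_i=min(5*2^1,40)=10, bounds=[5,10]
  i=2: D_i=min(5*2^2,40)=20, bounds=[10,20]
  i=3: D_i=min(5*2^3,40)=40, bounds=[20,40]
  i=4: D_i=min(5*2^4,40)=40, bounds=[20,40]
  i=5: D_i=min(5*2^5,40)=40, bounds=[20,40]
  i=6: D_i=min(5*2^6,40)=40, bounds=[20,40]

Answer: [2,5] [5,10] [10,20] [20,40] [20,40] [20,40] [20,40]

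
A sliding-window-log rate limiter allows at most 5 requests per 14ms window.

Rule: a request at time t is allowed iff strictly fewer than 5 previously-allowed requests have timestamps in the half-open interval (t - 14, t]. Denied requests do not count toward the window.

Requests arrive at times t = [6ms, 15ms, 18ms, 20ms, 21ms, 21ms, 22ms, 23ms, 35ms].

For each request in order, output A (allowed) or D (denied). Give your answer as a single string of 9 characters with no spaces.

Tracking allowed requests in the window:
  req#1 t=6ms: ALLOW
  req#2 t=15ms: ALLOW
  req#3 t=18ms: ALLOW
  req#4 t=20ms: ALLOW
  req#5 t=21ms: ALLOW
  req#6 t=21ms: ALLOW
  req#7 t=22ms: DENY
  req#8 t=23ms: DENY
  req#9 t=35ms: ALLOW

Answer: AAAAAADDA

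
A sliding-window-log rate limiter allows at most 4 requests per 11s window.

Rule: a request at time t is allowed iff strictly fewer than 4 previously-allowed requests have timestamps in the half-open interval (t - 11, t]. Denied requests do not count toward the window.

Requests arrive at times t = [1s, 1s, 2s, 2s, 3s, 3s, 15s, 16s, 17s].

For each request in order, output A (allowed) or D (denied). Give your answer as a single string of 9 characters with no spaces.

Answer: AAAADDAAA

Derivation:
Tracking allowed requests in the window:
  req#1 t=1s: ALLOW
  req#2 t=1s: ALLOW
  req#3 t=2s: ALLOW
  req#4 t=2s: ALLOW
  req#5 t=3s: DENY
  req#6 t=3s: DENY
  req#7 t=15s: ALLOW
  req#8 t=16s: ALLOW
  req#9 t=17s: ALLOW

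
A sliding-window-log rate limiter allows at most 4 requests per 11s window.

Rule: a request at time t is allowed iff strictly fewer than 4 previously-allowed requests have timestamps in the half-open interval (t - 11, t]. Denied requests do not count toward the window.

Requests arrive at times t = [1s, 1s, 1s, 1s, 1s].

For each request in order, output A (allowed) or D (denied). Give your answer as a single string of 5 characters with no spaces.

Tracking allowed requests in the window:
  req#1 t=1s: ALLOW
  req#2 t=1s: ALLOW
  req#3 t=1s: ALLOW
  req#4 t=1s: ALLOW
  req#5 t=1s: DENY

Answer: AAAAD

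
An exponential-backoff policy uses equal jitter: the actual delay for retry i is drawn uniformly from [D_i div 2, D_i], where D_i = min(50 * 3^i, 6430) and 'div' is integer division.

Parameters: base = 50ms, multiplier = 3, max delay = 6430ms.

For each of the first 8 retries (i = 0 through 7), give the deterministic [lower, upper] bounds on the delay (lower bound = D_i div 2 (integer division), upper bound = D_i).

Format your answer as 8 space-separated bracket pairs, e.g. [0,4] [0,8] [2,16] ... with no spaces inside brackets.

Computing bounds per retry:
  i=0: D_i=min(50*3^0,6430)=50, bounds=[25,50]
  i=1: D_i=min(50*3^1,6430)=150, bounds=[75,150]
  i=2: D_i=min(50*3^2,6430)=450, bounds=[225,450]
  i=3: D_i=min(50*3^3,6430)=1350, bounds=[675,1350]
  i=4: D_i=min(50*3^4,6430)=4050, bounds=[2025,4050]
  i=5: D_i=min(50*3^5,6430)=6430, bounds=[3215,6430]
  i=6: D_i=min(50*3^6,6430)=6430, bounds=[3215,6430]
  i=7: D_i=min(50*3^7,6430)=6430, bounds=[3215,6430]

Answer: [25,50] [75,150] [225,450] [675,1350] [2025,4050] [3215,6430] [3215,6430] [3215,6430]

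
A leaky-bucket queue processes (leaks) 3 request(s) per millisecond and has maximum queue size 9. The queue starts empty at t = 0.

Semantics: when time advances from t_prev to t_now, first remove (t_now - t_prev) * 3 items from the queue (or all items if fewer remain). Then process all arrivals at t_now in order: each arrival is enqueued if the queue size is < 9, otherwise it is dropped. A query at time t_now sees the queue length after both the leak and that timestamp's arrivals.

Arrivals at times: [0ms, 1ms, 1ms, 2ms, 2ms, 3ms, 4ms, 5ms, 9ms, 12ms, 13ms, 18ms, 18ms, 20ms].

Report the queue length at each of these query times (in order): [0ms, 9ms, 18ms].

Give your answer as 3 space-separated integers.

Queue lengths at query times:
  query t=0ms: backlog = 1
  query t=9ms: backlog = 1
  query t=18ms: backlog = 2

Answer: 1 1 2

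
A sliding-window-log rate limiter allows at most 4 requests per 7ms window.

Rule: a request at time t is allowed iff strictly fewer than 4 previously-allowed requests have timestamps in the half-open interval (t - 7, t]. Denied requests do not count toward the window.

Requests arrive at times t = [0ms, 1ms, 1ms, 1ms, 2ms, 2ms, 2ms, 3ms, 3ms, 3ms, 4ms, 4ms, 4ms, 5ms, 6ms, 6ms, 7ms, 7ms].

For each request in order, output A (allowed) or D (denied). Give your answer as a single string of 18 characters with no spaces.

Tracking allowed requests in the window:
  req#1 t=0ms: ALLOW
  req#2 t=1ms: ALLOW
  req#3 t=1ms: ALLOW
  req#4 t=1ms: ALLOW
  req#5 t=2ms: DENY
  req#6 t=2ms: DENY
  req#7 t=2ms: DENY
  req#8 t=3ms: DENY
  req#9 t=3ms: DENY
  req#10 t=3ms: DENY
  req#11 t=4ms: DENY
  req#12 t=4ms: DENY
  req#13 t=4ms: DENY
  req#14 t=5ms: DENY
  req#15 t=6ms: DENY
  req#16 t=6ms: DENY
  req#17 t=7ms: ALLOW
  req#18 t=7ms: DENY

Answer: AAAADDDDDDDDDDDDAD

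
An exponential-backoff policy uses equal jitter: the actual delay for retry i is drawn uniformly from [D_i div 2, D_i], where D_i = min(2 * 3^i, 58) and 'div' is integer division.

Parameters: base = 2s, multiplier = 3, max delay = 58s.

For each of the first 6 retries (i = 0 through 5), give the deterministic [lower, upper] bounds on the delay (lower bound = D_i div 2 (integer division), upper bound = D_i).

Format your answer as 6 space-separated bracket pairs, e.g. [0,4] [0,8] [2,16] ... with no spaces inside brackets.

Answer: [1,2] [3,6] [9,18] [27,54] [29,58] [29,58]

Derivation:
Computing bounds per retry:
  i=0: D_i=min(2*3^0,58)=2, bounds=[1,2]
  i=1: D_i=min(2*3^1,58)=6, bounds=[3,6]
  i=2: D_i=min(2*3^2,58)=18, bounds=[9,18]
  i=3: D_i=min(2*3^3,58)=54, bounds=[27,54]
  i=4: D_i=min(2*3^4,58)=58, bounds=[29,58]
  i=5: D_i=min(2*3^5,58)=58, bounds=[29,58]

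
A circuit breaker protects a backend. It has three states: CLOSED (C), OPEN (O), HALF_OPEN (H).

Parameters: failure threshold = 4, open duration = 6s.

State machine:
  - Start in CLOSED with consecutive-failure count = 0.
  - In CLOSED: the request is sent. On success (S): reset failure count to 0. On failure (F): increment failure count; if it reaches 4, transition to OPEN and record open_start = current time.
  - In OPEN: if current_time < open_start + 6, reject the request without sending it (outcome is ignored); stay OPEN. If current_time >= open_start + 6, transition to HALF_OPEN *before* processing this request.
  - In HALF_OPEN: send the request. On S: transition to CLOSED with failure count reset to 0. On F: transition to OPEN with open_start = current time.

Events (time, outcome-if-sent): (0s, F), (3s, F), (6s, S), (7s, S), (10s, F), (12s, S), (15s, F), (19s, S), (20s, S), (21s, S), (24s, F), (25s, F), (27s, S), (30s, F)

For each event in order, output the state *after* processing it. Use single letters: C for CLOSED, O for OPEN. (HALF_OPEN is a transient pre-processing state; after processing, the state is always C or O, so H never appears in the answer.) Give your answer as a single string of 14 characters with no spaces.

State after each event:
  event#1 t=0s outcome=F: state=CLOSED
  event#2 t=3s outcome=F: state=CLOSED
  event#3 t=6s outcome=S: state=CLOSED
  event#4 t=7s outcome=S: state=CLOSED
  event#5 t=10s outcome=F: state=CLOSED
  event#6 t=12s outcome=S: state=CLOSED
  event#7 t=15s outcome=F: state=CLOSED
  event#8 t=19s outcome=S: state=CLOSED
  event#9 t=20s outcome=S: state=CLOSED
  event#10 t=21s outcome=S: state=CLOSED
  event#11 t=24s outcome=F: state=CLOSED
  event#12 t=25s outcome=F: state=CLOSED
  event#13 t=27s outcome=S: state=CLOSED
  event#14 t=30s outcome=F: state=CLOSED

Answer: CCCCCCCCCCCCCC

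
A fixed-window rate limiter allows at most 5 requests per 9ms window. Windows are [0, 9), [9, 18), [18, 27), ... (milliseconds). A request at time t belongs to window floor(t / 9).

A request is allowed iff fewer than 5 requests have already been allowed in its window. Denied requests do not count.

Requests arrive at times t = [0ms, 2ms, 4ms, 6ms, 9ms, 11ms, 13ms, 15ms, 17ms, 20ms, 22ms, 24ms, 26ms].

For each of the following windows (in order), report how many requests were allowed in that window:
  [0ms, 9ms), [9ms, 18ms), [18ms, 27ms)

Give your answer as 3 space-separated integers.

Answer: 4 5 4

Derivation:
Processing requests:
  req#1 t=0ms (window 0): ALLOW
  req#2 t=2ms (window 0): ALLOW
  req#3 t=4ms (window 0): ALLOW
  req#4 t=6ms (window 0): ALLOW
  req#5 t=9ms (window 1): ALLOW
  req#6 t=11ms (window 1): ALLOW
  req#7 t=13ms (window 1): ALLOW
  req#8 t=15ms (window 1): ALLOW
  req#9 t=17ms (window 1): ALLOW
  req#10 t=20ms (window 2): ALLOW
  req#11 t=22ms (window 2): ALLOW
  req#12 t=24ms (window 2): ALLOW
  req#13 t=26ms (window 2): ALLOW

Allowed counts by window: 4 5 4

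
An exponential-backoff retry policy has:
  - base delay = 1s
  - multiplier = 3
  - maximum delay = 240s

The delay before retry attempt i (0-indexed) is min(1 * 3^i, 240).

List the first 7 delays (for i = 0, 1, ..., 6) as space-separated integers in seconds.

Computing each delay:
  i=0: min(1*3^0, 240) = 1
  i=1: min(1*3^1, 240) = 3
  i=2: min(1*3^2, 240) = 9
  i=3: min(1*3^3, 240) = 27
  i=4: min(1*3^4, 240) = 81
  i=5: min(1*3^5, 240) = 240
  i=6: min(1*3^6, 240) = 240

Answer: 1 3 9 27 81 240 240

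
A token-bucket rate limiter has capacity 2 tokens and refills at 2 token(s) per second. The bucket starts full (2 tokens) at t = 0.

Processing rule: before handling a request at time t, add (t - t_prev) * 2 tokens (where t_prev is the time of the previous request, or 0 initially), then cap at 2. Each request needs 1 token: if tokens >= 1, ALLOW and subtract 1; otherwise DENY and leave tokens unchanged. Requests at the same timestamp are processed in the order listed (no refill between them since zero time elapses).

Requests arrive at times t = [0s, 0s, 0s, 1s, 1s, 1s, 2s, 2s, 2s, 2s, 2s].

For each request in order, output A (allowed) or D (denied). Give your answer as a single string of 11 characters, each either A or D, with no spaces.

Answer: AADAADAADDD

Derivation:
Simulating step by step:
  req#1 t=0s: ALLOW
  req#2 t=0s: ALLOW
  req#3 t=0s: DENY
  req#4 t=1s: ALLOW
  req#5 t=1s: ALLOW
  req#6 t=1s: DENY
  req#7 t=2s: ALLOW
  req#8 t=2s: ALLOW
  req#9 t=2s: DENY
  req#10 t=2s: DENY
  req#11 t=2s: DENY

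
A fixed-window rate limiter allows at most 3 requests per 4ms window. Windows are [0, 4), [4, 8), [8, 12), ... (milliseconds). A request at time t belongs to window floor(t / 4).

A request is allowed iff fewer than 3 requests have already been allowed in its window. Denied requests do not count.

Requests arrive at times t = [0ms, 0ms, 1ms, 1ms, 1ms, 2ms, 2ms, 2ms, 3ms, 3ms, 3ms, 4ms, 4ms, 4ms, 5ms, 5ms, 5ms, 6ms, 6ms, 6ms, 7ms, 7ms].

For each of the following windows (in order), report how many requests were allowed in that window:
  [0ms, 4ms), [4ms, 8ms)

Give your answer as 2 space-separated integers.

Processing requests:
  req#1 t=0ms (window 0): ALLOW
  req#2 t=0ms (window 0): ALLOW
  req#3 t=1ms (window 0): ALLOW
  req#4 t=1ms (window 0): DENY
  req#5 t=1ms (window 0): DENY
  req#6 t=2ms (window 0): DENY
  req#7 t=2ms (window 0): DENY
  req#8 t=2ms (window 0): DENY
  req#9 t=3ms (window 0): DENY
  req#10 t=3ms (window 0): DENY
  req#11 t=3ms (window 0): DENY
  req#12 t=4ms (window 1): ALLOW
  req#13 t=4ms (window 1): ALLOW
  req#14 t=4ms (window 1): ALLOW
  req#15 t=5ms (window 1): DENY
  req#16 t=5ms (window 1): DENY
  req#17 t=5ms (window 1): DENY
  req#18 t=6ms (window 1): DENY
  req#19 t=6ms (window 1): DENY
  req#20 t=6ms (window 1): DENY
  req#21 t=7ms (window 1): DENY
  req#22 t=7ms (window 1): DENY

Allowed counts by window: 3 3

Answer: 3 3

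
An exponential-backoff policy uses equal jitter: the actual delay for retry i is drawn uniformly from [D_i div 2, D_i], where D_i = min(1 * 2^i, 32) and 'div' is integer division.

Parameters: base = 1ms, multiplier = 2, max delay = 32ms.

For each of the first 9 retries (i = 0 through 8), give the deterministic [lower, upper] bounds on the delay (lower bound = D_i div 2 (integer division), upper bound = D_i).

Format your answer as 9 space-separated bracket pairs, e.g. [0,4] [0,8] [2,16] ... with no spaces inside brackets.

Computing bounds per retry:
  i=0: D_i=min(1*2^0,32)=1, bounds=[0,1]
  i=1: D_i=min(1*2^1,32)=2, bounds=[1,2]
  i=2: D_i=min(1*2^2,32)=4, bounds=[2,4]
  i=3: D_i=min(1*2^3,32)=8, bounds=[4,8]
  i=4: D_i=min(1*2^4,32)=16, bounds=[8,16]
  i=5: D_i=min(1*2^5,32)=32, bounds=[16,32]
  i=6: D_i=min(1*2^6,32)=32, bounds=[16,32]
  i=7: D_i=min(1*2^7,32)=32, bounds=[16,32]
  i=8: D_i=min(1*2^8,32)=32, bounds=[16,32]

Answer: [0,1] [1,2] [2,4] [4,8] [8,16] [16,32] [16,32] [16,32] [16,32]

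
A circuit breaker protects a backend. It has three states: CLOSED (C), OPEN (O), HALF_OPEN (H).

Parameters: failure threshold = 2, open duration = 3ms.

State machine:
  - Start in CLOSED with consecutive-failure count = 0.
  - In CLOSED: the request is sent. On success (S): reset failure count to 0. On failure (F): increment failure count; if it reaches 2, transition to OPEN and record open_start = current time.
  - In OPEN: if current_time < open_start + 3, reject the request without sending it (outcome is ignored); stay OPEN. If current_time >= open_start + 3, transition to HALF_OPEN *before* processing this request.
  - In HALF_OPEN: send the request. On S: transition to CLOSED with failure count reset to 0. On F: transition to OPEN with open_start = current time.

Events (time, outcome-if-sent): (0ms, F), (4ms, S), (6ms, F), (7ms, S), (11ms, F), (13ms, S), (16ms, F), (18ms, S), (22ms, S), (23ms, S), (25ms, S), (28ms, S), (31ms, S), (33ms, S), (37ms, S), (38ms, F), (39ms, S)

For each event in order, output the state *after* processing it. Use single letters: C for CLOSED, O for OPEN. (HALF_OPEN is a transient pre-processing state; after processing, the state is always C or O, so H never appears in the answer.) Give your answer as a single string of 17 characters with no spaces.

Answer: CCCCCCCCCCCCCCCCC

Derivation:
State after each event:
  event#1 t=0ms outcome=F: state=CLOSED
  event#2 t=4ms outcome=S: state=CLOSED
  event#3 t=6ms outcome=F: state=CLOSED
  event#4 t=7ms outcome=S: state=CLOSED
  event#5 t=11ms outcome=F: state=CLOSED
  event#6 t=13ms outcome=S: state=CLOSED
  event#7 t=16ms outcome=F: state=CLOSED
  event#8 t=18ms outcome=S: state=CLOSED
  event#9 t=22ms outcome=S: state=CLOSED
  event#10 t=23ms outcome=S: state=CLOSED
  event#11 t=25ms outcome=S: state=CLOSED
  event#12 t=28ms outcome=S: state=CLOSED
  event#13 t=31ms outcome=S: state=CLOSED
  event#14 t=33ms outcome=S: state=CLOSED
  event#15 t=37ms outcome=S: state=CLOSED
  event#16 t=38ms outcome=F: state=CLOSED
  event#17 t=39ms outcome=S: state=CLOSED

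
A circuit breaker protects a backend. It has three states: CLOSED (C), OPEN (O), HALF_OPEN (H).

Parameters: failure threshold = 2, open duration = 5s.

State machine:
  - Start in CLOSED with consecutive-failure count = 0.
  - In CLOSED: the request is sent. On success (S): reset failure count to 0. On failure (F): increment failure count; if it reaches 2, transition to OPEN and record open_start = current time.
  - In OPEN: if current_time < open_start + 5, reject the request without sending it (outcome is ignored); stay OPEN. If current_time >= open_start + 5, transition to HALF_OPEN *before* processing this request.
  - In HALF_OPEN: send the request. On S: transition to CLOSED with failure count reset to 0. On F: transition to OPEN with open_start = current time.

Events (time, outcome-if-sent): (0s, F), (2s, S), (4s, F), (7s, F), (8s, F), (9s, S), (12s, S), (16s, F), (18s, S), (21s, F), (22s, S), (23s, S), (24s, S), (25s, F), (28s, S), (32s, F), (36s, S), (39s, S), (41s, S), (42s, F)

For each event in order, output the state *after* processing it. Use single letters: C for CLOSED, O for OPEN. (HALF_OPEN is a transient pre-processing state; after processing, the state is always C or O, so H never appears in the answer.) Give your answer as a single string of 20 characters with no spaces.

Answer: CCCOOOCCCCCCCCCCCCCC

Derivation:
State after each event:
  event#1 t=0s outcome=F: state=CLOSED
  event#2 t=2s outcome=S: state=CLOSED
  event#3 t=4s outcome=F: state=CLOSED
  event#4 t=7s outcome=F: state=OPEN
  event#5 t=8s outcome=F: state=OPEN
  event#6 t=9s outcome=S: state=OPEN
  event#7 t=12s outcome=S: state=CLOSED
  event#8 t=16s outcome=F: state=CLOSED
  event#9 t=18s outcome=S: state=CLOSED
  event#10 t=21s outcome=F: state=CLOSED
  event#11 t=22s outcome=S: state=CLOSED
  event#12 t=23s outcome=S: state=CLOSED
  event#13 t=24s outcome=S: state=CLOSED
  event#14 t=25s outcome=F: state=CLOSED
  event#15 t=28s outcome=S: state=CLOSED
  event#16 t=32s outcome=F: state=CLOSED
  event#17 t=36s outcome=S: state=CLOSED
  event#18 t=39s outcome=S: state=CLOSED
  event#19 t=41s outcome=S: state=CLOSED
  event#20 t=42s outcome=F: state=CLOSED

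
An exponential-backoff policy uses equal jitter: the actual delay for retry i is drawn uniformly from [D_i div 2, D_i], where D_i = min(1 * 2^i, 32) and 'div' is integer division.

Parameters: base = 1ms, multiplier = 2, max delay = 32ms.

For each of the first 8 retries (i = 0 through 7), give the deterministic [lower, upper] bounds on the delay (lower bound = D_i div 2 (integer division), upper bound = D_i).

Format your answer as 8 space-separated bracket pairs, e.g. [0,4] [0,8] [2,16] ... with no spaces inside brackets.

Answer: [0,1] [1,2] [2,4] [4,8] [8,16] [16,32] [16,32] [16,32]

Derivation:
Computing bounds per retry:
  i=0: D_i=min(1*2^0,32)=1, bounds=[0,1]
  i=1: D_i=min(1*2^1,32)=2, bounds=[1,2]
  i=2: D_i=min(1*2^2,32)=4, bounds=[2,4]
  i=3: D_i=min(1*2^3,32)=8, bounds=[4,8]
  i=4: D_i=min(1*2^4,32)=16, bounds=[8,16]
  i=5: D_i=min(1*2^5,32)=32, bounds=[16,32]
  i=6: D_i=min(1*2^6,32)=32, bounds=[16,32]
  i=7: D_i=min(1*2^7,32)=32, bounds=[16,32]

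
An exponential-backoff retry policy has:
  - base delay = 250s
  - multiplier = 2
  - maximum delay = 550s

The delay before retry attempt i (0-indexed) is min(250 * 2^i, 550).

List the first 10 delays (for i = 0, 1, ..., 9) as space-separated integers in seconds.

Computing each delay:
  i=0: min(250*2^0, 550) = 250
  i=1: min(250*2^1, 550) = 500
  i=2: min(250*2^2, 550) = 550
  i=3: min(250*2^3, 550) = 550
  i=4: min(250*2^4, 550) = 550
  i=5: min(250*2^5, 550) = 550
  i=6: min(250*2^6, 550) = 550
  i=7: min(250*2^7, 550) = 550
  i=8: min(250*2^8, 550) = 550
  i=9: min(250*2^9, 550) = 550

Answer: 250 500 550 550 550 550 550 550 550 550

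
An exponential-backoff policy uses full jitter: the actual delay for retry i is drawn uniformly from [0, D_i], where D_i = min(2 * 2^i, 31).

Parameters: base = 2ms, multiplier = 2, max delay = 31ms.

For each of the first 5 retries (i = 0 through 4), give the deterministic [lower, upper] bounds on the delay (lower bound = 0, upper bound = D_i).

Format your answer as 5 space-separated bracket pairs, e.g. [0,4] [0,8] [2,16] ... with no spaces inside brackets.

Answer: [0,2] [0,4] [0,8] [0,16] [0,31]

Derivation:
Computing bounds per retry:
  i=0: D_i=min(2*2^0,31)=2, bounds=[0,2]
  i=1: D_i=min(2*2^1,31)=4, bounds=[0,4]
  i=2: D_i=min(2*2^2,31)=8, bounds=[0,8]
  i=3: D_i=min(2*2^3,31)=16, bounds=[0,16]
  i=4: D_i=min(2*2^4,31)=31, bounds=[0,31]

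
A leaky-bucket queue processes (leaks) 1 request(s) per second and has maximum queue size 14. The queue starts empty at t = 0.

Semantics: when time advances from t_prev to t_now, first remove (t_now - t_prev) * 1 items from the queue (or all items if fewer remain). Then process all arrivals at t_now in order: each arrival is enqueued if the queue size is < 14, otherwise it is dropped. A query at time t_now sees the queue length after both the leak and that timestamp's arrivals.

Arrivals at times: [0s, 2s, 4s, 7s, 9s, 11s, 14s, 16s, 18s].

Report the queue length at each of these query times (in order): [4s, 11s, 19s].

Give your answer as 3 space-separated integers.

Answer: 1 1 0

Derivation:
Queue lengths at query times:
  query t=4s: backlog = 1
  query t=11s: backlog = 1
  query t=19s: backlog = 0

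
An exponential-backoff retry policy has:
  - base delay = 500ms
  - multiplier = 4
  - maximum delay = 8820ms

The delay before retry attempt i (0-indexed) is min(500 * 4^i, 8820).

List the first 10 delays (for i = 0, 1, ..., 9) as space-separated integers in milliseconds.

Computing each delay:
  i=0: min(500*4^0, 8820) = 500
  i=1: min(500*4^1, 8820) = 2000
  i=2: min(500*4^2, 8820) = 8000
  i=3: min(500*4^3, 8820) = 8820
  i=4: min(500*4^4, 8820) = 8820
  i=5: min(500*4^5, 8820) = 8820
  i=6: min(500*4^6, 8820) = 8820
  i=7: min(500*4^7, 8820) = 8820
  i=8: min(500*4^8, 8820) = 8820
  i=9: min(500*4^9, 8820) = 8820

Answer: 500 2000 8000 8820 8820 8820 8820 8820 8820 8820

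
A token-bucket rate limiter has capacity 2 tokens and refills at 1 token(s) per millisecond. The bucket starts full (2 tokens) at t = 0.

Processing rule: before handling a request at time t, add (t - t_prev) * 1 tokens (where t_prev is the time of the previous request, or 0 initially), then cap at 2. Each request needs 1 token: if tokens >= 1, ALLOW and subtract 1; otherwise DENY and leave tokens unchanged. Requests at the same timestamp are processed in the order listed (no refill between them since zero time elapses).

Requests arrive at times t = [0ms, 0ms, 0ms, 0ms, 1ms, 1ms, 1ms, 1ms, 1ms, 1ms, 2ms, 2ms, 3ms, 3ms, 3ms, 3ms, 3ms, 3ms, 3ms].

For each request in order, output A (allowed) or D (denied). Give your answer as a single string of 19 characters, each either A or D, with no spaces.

Answer: AADDADDDDDADADDDDDD

Derivation:
Simulating step by step:
  req#1 t=0ms: ALLOW
  req#2 t=0ms: ALLOW
  req#3 t=0ms: DENY
  req#4 t=0ms: DENY
  req#5 t=1ms: ALLOW
  req#6 t=1ms: DENY
  req#7 t=1ms: DENY
  req#8 t=1ms: DENY
  req#9 t=1ms: DENY
  req#10 t=1ms: DENY
  req#11 t=2ms: ALLOW
  req#12 t=2ms: DENY
  req#13 t=3ms: ALLOW
  req#14 t=3ms: DENY
  req#15 t=3ms: DENY
  req#16 t=3ms: DENY
  req#17 t=3ms: DENY
  req#18 t=3ms: DENY
  req#19 t=3ms: DENY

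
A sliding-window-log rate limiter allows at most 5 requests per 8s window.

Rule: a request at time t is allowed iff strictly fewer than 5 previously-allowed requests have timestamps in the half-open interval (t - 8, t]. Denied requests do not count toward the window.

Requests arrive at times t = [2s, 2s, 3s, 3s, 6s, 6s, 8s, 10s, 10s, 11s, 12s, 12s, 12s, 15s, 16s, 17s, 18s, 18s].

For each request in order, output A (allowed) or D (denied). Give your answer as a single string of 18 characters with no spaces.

Answer: AAAAADDAAAADDADDAA

Derivation:
Tracking allowed requests in the window:
  req#1 t=2s: ALLOW
  req#2 t=2s: ALLOW
  req#3 t=3s: ALLOW
  req#4 t=3s: ALLOW
  req#5 t=6s: ALLOW
  req#6 t=6s: DENY
  req#7 t=8s: DENY
  req#8 t=10s: ALLOW
  req#9 t=10s: ALLOW
  req#10 t=11s: ALLOW
  req#11 t=12s: ALLOW
  req#12 t=12s: DENY
  req#13 t=12s: DENY
  req#14 t=15s: ALLOW
  req#15 t=16s: DENY
  req#16 t=17s: DENY
  req#17 t=18s: ALLOW
  req#18 t=18s: ALLOW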